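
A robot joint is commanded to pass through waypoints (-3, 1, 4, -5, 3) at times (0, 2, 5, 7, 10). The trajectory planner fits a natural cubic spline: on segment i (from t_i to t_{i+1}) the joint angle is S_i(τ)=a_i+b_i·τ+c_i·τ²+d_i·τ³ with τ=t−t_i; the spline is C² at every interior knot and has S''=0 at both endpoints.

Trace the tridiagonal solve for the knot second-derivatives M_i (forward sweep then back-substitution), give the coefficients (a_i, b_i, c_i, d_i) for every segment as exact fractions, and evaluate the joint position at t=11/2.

  seg 0: a=-3 b=758/435 c=0 d=28/435
  seg 1: a=1 b=1094/435 c=56/145 d=-1163/3915
  seg 2: a=4 b=-1387/435 c=-199/87 d=2839/3480
  seg 3: a=-5 b=-739/290 c=4537/1740 d=-4537/15660
S(11/2) = 3593/1856

Δ: Δ0=2, Δ1=1, Δ2=-9/2, Δ3=8/3
row 1: diag=10, rhs=-6; c'=3/10, d'=-3/5
row 2: denom=10−3·3/10=91/10; d'=(-33−3·-3/5)/(91/10)=-24/7
row 3: denom=10−2·20/91=870/91; d'=(43−2·-24/7)/(870/91)=4537/870
back: M3=4537/870
back: M2=-24/7−20/91·4537/870=-398/87
back: M1=-3/5−3/10·-398/87=112/145
M: M0=0, M1=112/145, M2=-398/87, M3=4537/870, M4=0
seg 0: a=-3, c=M0/2=0, d=(M1−M0)/(6·2)=28/435, b=Δ0−h0·(2M0+M1)/6=758/435
seg 1: a=1, c=M1/2=56/145, d=(M2−M1)/(6·3)=-1163/3915, b=Δ1−h1·(2M1+M2)/6=1094/435
seg 2: a=4, c=M2/2=-199/87, d=(M3−M2)/(6·2)=2839/3480, b=Δ2−h2·(2M2+M3)/6=-1387/435
seg 3: a=-5, c=M3/2=4537/1740, d=(M4−M3)/(6·3)=-4537/15660, b=Δ3−h3·(2M3+M4)/6=-739/290
t_q=11/2 → seg 2, τ=1/2; S=4+-1387/435·τ+-199/87·τ²+2839/3480·τ³=3593/1856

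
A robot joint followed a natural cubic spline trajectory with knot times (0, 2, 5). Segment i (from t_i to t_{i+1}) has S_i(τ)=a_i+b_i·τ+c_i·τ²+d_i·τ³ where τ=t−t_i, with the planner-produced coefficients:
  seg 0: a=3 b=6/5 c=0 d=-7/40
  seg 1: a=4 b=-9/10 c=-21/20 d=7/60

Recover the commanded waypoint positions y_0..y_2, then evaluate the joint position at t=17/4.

y_0 = S_0(0) = a_0 = 3
y_1 = S_1(0) = a_1 = 4
y_2 = S_1(3) = -5
t_q=17/4 is in segment 1 (τ=9/4); S_1(τ)=-515/256

y_0=3 y_1=4 y_2=-5
S(17/4) = -515/256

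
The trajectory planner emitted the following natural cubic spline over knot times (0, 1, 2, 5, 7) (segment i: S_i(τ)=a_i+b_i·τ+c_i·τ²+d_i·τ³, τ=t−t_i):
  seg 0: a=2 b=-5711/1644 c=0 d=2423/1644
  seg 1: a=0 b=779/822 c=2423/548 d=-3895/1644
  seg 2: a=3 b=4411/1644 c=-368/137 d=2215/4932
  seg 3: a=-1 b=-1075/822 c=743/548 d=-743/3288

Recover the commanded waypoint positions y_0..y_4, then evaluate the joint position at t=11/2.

y_0=2 y_1=0 y_2=3 y_3=-1 y_4=0
S(11/2) = -11777/8768

y_0 = S_0(0) = a_0 = 2
y_1 = S_1(0) = a_1 = 0
y_2 = S_2(0) = a_2 = 3
y_3 = S_3(0) = a_3 = -1
y_4 = S_3(2) = 0
t_q=11/2 is in segment 3 (τ=1/2); S_3(τ)=-11777/8768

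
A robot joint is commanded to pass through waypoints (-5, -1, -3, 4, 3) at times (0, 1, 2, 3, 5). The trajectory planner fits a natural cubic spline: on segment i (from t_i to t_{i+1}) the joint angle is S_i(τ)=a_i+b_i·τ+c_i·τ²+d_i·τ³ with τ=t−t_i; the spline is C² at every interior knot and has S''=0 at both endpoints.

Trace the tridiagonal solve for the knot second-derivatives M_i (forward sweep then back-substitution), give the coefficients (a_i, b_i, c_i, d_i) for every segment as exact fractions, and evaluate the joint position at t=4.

  seg 0: a=-5 b=1087/172 c=0 d=-399/172
  seg 1: a=-1 b=-55/86 c=-1197/172 d=963/172
  seg 2: a=-3 b=385/172 c=423/43 d=-873/172
  seg 3: a=4 b=575/86 c=-927/172 d=309/344
S(4) = 2131/344

Δ: Δ0=4, Δ1=-2, Δ2=7, Δ3=-1/2
row 1: diag=4, rhs=-36; c'=1/4, d'=-9
row 2: denom=4−1·1/4=15/4; d'=(54−1·-9)/(15/4)=84/5
row 3: denom=6−1·4/15=86/15; d'=(-45−1·84/5)/(86/15)=-927/86
back: M3=-927/86
back: M2=84/5−4/15·-927/86=846/43
back: M1=-9−1/4·846/43=-1197/86
M: M0=0, M1=-1197/86, M2=846/43, M3=-927/86, M4=0
seg 0: a=-5, c=M0/2=0, d=(M1−M0)/(6·1)=-399/172, b=Δ0−h0·(2M0+M1)/6=1087/172
seg 1: a=-1, c=M1/2=-1197/172, d=(M2−M1)/(6·1)=963/172, b=Δ1−h1·(2M1+M2)/6=-55/86
seg 2: a=-3, c=M2/2=423/43, d=(M3−M2)/(6·1)=-873/172, b=Δ2−h2·(2M2+M3)/6=385/172
seg 3: a=4, c=M3/2=-927/172, d=(M4−M3)/(6·2)=309/344, b=Δ3−h3·(2M3+M4)/6=575/86
t_q=4 → seg 3, τ=1; S=4+575/86·τ+-927/172·τ²+309/344·τ³=2131/344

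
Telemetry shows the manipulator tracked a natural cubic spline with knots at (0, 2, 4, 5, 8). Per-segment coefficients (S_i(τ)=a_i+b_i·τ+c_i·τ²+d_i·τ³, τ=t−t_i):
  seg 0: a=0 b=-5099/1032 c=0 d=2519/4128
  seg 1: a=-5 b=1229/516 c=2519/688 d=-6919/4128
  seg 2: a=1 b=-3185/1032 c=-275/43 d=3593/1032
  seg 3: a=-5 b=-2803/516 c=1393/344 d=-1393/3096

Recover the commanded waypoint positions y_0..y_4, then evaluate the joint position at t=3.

y_0=0 y_1=-5 y_2=1 y_3=-5 y_4=3
S(3) = -871/1376

y_0 = S_0(0) = a_0 = 0
y_1 = S_1(0) = a_1 = -5
y_2 = S_2(0) = a_2 = 1
y_3 = S_3(0) = a_3 = -5
y_4 = S_3(3) = 3
t_q=3 is in segment 1 (τ=1); S_1(τ)=-871/1376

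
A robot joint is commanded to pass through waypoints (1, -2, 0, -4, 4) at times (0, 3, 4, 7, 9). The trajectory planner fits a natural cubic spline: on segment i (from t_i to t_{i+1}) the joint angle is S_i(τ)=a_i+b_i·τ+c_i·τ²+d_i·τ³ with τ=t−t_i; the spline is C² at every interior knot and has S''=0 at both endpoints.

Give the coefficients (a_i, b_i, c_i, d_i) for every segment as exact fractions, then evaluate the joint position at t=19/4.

Δ: Δ0=-1, Δ1=2, Δ2=-4/3, Δ3=4
row 1: diag=8, rhs=18; c'=1/8, d'=9/4
row 2: denom=8−1·1/8=63/8; d'=(-20−1·9/4)/(63/8)=-178/63
row 3: denom=10−3·8/21=62/7; d'=(32−3·-178/63)/(62/7)=425/93
back: M3=425/93
back: M2=-178/63−8/21·425/93=-1274/279
back: M1=9/4−1/8·-1274/279=787/279
M: M0=0, M1=787/279, M2=-1274/279, M3=425/93, M4=0
seg 0: a=1, c=M0/2=0, d=(M1−M0)/(6·3)=787/5022, b=Δ0−h0·(2M0+M1)/6=-1345/558
seg 1: a=-2, c=M1/2=787/558, d=(M2−M1)/(6·1)=-229/186, b=Δ1−h1·(2M1+M2)/6=508/279
seg 2: a=0, c=M2/2=-637/279, d=(M3−M2)/(6·3)=2549/5022, b=Δ2−h2·(2M2+M3)/6=529/558
seg 3: a=-4, c=M3/2=425/186, d=(M4−M3)/(6·2)=-425/1116, b=Δ3−h3·(2M3+M4)/6=266/279
t_q=19/4 → seg 2, τ=3/4; S=0+529/558·τ+-637/279·τ²+2549/5022·τ³=-1425/3968

  seg 0: a=1 b=-1345/558 c=0 d=787/5022
  seg 1: a=-2 b=508/279 c=787/558 d=-229/186
  seg 2: a=0 b=529/558 c=-637/279 d=2549/5022
  seg 3: a=-4 b=266/279 c=425/186 d=-425/1116
S(19/4) = -1425/3968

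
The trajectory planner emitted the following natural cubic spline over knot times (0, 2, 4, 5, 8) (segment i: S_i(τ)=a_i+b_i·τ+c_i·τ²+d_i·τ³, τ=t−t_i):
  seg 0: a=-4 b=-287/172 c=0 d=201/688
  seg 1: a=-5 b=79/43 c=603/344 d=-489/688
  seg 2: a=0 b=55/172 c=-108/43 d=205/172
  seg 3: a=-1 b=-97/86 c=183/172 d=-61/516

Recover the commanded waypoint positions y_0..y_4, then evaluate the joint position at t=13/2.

y_0=-4 y_1=-5 y_2=0 y_3=-1 y_4=2
S(13/2) = -959/1376

y_0 = S_0(0) = a_0 = -4
y_1 = S_1(0) = a_1 = -5
y_2 = S_2(0) = a_2 = 0
y_3 = S_3(0) = a_3 = -1
y_4 = S_3(3) = 2
t_q=13/2 is in segment 3 (τ=3/2); S_3(τ)=-959/1376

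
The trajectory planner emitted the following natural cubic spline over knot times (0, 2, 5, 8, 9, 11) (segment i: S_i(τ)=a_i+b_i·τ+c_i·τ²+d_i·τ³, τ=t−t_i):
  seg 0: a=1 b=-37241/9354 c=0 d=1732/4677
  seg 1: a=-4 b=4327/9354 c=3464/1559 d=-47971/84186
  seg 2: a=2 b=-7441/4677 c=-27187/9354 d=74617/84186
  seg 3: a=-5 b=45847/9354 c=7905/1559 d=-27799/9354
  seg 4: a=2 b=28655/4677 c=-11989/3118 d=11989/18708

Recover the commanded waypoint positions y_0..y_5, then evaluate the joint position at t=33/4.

y_0 = S_0(0) = a_0 = 1
y_1 = S_1(0) = a_1 = -4
y_2 = S_2(0) = a_2 = 2
y_3 = S_3(0) = a_3 = -5
y_4 = S_4(0) = a_4 = 2
y_5 = S_4(2) = 4
t_q=33/4 is in segment 3 (τ=1/4); S_3(τ)=-699269/199552

y_0=1 y_1=-4 y_2=2 y_3=-5 y_4=2 y_5=4
S(33/4) = -699269/199552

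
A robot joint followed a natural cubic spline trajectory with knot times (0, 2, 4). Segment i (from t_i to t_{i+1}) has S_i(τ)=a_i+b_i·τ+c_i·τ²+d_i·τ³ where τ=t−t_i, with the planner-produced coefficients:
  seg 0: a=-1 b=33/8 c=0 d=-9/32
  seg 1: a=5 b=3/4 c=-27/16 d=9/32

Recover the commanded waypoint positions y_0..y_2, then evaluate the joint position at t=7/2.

y_0 = S_0(0) = a_0 = -1
y_1 = S_1(0) = a_1 = 5
y_2 = S_1(2) = 2
t_q=7/2 is in segment 1 (τ=3/2); S_1(τ)=839/256

y_0=-1 y_1=5 y_2=2
S(7/2) = 839/256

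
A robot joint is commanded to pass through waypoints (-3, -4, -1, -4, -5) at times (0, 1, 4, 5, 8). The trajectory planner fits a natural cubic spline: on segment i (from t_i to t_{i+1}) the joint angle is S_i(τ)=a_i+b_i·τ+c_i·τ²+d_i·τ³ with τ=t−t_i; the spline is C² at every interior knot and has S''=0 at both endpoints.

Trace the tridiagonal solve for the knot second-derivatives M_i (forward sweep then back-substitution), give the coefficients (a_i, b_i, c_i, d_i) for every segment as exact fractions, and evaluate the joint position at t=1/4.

Δ: Δ0=-1, Δ1=1, Δ2=-3, Δ3=-1/3
row 1: diag=8, rhs=12; c'=3/8, d'=3/2
row 2: denom=8−3·3/8=55/8; d'=(-24−3·3/2)/(55/8)=-228/55
row 3: denom=8−1·8/55=432/55; d'=(16−1·-228/55)/(432/55)=277/108
back: M3=277/108
back: M2=-228/55−8/55·277/108=-122/27
back: M1=3/2−3/8·-122/27=115/36
M: M0=0, M1=115/36, M2=-122/27, M3=277/108, M4=0
seg 0: a=-3, c=M0/2=0, d=(M1−M0)/(6·1)=115/216, b=Δ0−h0·(2M0+M1)/6=-331/216
seg 1: a=-4, c=M1/2=115/72, d=(M2−M1)/(6·3)=-833/1944, b=Δ1−h1·(2M1+M2)/6=7/108
seg 2: a=-1, c=M2/2=-61/27, d=(M3−M2)/(6·1)=85/72, b=Δ2−h2·(2M2+M3)/6=-415/216
seg 3: a=-4, c=M3/2=277/216, d=(M4−M3)/(6·3)=-277/1944, b=Δ3−h3·(2M3+M4)/6=-313/108
t_q=1/4 → seg 0, τ=1/4; S=-3+-331/216·τ+0·τ²+115/216·τ³=-15551/4608

  seg 0: a=-3 b=-331/216 c=0 d=115/216
  seg 1: a=-4 b=7/108 c=115/72 d=-833/1944
  seg 2: a=-1 b=-415/216 c=-61/27 d=85/72
  seg 3: a=-4 b=-313/108 c=277/216 d=-277/1944
S(1/4) = -15551/4608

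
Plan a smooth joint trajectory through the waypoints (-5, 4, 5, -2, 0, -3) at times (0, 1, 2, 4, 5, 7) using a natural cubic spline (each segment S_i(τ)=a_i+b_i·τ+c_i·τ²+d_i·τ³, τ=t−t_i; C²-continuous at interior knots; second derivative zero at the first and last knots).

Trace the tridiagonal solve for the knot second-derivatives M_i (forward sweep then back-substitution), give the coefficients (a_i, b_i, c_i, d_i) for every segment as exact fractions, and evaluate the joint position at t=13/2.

Δ: Δ0=9, Δ1=1, Δ2=-7/2, Δ3=2, Δ4=-3/2
row 1: diag=4, rhs=-48; c'=1/4, d'=-12
row 2: denom=6−1·1/4=23/4; d'=(-27−1·-12)/(23/4)=-60/23
row 3: denom=6−2·8/23=122/23; d'=(33−2·-60/23)/(122/23)=879/122
row 4: denom=6−1·23/122=709/122; d'=(-21−1·879/122)/(709/122)=-3441/709
back: M4=-3441/709
back: M3=879/122−23/122·-3441/709=5757/709
back: M2=-60/23−8/23·5757/709=-3852/709
back: M1=-12−1/4·-3852/709=-7545/709
M: M0=0, M1=-7545/709, M2=-3852/709, M3=5757/709, M4=-3441/709, M5=0
seg 0: a=-5, c=M0/2=0, d=(M1−M0)/(6·1)=-2515/1418, b=Δ0−h0·(2M0+M1)/6=15277/1418
seg 1: a=4, c=M1/2=-7545/1418, d=(M2−M1)/(6·1)=1231/1418, b=Δ1−h1·(2M1+M2)/6=3866/709
seg 2: a=5, c=M2/2=-1926/709, d=(M3−M2)/(6·2)=3203/2836, b=Δ2−h2·(2M2+M3)/6=-3665/1418
seg 3: a=-2, c=M3/2=5757/1418, d=(M4−M3)/(6·1)=-1533/709, b=Δ3−h3·(2M3+M4)/6=145/1418
seg 4: a=0, c=M4/2=-3441/1418, d=(M5−M4)/(6·2)=1147/2836, b=Δ4−h4·(2M4+M5)/6=2461/1418
t_q=13/2 → seg 4, τ=3/2; S=0+2461/1418·τ+-3441/1418·τ²+1147/2836·τ³=-33843/22688

  seg 0: a=-5 b=15277/1418 c=0 d=-2515/1418
  seg 1: a=4 b=3866/709 c=-7545/1418 d=1231/1418
  seg 2: a=5 b=-3665/1418 c=-1926/709 d=3203/2836
  seg 3: a=-2 b=145/1418 c=5757/1418 d=-1533/709
  seg 4: a=0 b=2461/1418 c=-3441/1418 d=1147/2836
S(13/2) = -33843/22688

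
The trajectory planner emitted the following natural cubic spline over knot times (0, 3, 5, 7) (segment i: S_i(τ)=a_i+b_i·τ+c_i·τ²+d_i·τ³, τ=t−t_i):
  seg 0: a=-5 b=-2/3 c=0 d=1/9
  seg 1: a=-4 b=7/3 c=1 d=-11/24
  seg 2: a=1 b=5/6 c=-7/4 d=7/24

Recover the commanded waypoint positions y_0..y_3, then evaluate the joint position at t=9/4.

y_0 = S_0(0) = a_0 = -5
y_1 = S_1(0) = a_1 = -4
y_2 = S_2(0) = a_2 = 1
y_3 = S_2(2) = -2
t_q=9/4 is in segment 0 (τ=9/4); S_0(τ)=-335/64

y_0=-5 y_1=-4 y_2=1 y_3=-2
S(9/4) = -335/64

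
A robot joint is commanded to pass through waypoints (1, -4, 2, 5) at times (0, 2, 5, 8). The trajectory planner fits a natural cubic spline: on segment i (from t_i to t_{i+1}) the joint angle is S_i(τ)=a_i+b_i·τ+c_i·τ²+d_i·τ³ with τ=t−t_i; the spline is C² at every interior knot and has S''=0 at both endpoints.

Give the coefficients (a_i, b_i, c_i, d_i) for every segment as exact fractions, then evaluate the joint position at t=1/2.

  seg 0: a=1 b=-261/74 c=0 d=19/74
  seg 1: a=-4 b=-33/74 c=57/37 d=-161/666
  seg 2: a=2 b=84/37 c=-47/74 d=47/666
S(1/2) = -433/592

Δ: Δ0=-5/2, Δ1=2, Δ2=1
row 1: diag=10, rhs=27; c'=3/10, d'=27/10
row 2: denom=12−3·3/10=111/10; d'=(-6−3·27/10)/(111/10)=-47/37
back: M2=-47/37
back: M1=27/10−3/10·-47/37=114/37
M: M0=0, M1=114/37, M2=-47/37, M3=0
seg 0: a=1, c=M0/2=0, d=(M1−M0)/(6·2)=19/74, b=Δ0−h0·(2M0+M1)/6=-261/74
seg 1: a=-4, c=M1/2=57/37, d=(M2−M1)/(6·3)=-161/666, b=Δ1−h1·(2M1+M2)/6=-33/74
seg 2: a=2, c=M2/2=-47/74, d=(M3−M2)/(6·3)=47/666, b=Δ2−h2·(2M2+M3)/6=84/37
t_q=1/2 → seg 0, τ=1/2; S=1+-261/74·τ+0·τ²+19/74·τ³=-433/592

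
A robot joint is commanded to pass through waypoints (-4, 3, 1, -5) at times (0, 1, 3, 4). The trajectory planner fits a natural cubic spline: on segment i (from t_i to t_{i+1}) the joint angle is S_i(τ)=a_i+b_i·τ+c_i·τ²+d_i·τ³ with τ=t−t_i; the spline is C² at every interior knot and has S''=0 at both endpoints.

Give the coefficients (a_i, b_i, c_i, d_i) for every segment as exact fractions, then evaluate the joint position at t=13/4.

  seg 0: a=-4 b=131/16 c=0 d=-19/16
  seg 1: a=3 b=37/8 c=-57/16 d=3/8
  seg 2: a=1 b=-41/8 c=-21/16 d=7/16
S(13/4) = -365/1024

Δ: Δ0=7, Δ1=-1, Δ2=-6
row 1: diag=6, rhs=-48; c'=1/3, d'=-8
row 2: denom=6−2·1/3=16/3; d'=(-30−2·-8)/(16/3)=-21/8
back: M2=-21/8
back: M1=-8−1/3·-21/8=-57/8
M: M0=0, M1=-57/8, M2=-21/8, M3=0
seg 0: a=-4, c=M0/2=0, d=(M1−M0)/(6·1)=-19/16, b=Δ0−h0·(2M0+M1)/6=131/16
seg 1: a=3, c=M1/2=-57/16, d=(M2−M1)/(6·2)=3/8, b=Δ1−h1·(2M1+M2)/6=37/8
seg 2: a=1, c=M2/2=-21/16, d=(M3−M2)/(6·1)=7/16, b=Δ2−h2·(2M2+M3)/6=-41/8
t_q=13/4 → seg 2, τ=1/4; S=1+-41/8·τ+-21/16·τ²+7/16·τ³=-365/1024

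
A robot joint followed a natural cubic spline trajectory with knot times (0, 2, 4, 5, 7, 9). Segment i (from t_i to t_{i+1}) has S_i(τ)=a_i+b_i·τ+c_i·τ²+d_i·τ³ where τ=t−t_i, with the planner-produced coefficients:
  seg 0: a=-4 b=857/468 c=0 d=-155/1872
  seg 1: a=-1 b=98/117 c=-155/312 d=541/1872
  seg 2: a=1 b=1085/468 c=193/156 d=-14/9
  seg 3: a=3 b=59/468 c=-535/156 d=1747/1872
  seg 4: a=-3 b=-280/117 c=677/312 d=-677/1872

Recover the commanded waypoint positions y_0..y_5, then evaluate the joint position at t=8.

y_0 = S_0(0) = a_0 = -4
y_1 = S_1(0) = a_1 = -1
y_2 = S_2(0) = a_2 = 1
y_3 = S_3(0) = a_3 = 3
y_4 = S_4(0) = a_4 = -3
y_5 = S_4(2) = -2
t_q=8 is in segment 4 (τ=1); S_4(τ)=-2237/624

y_0=-4 y_1=-1 y_2=1 y_3=3 y_4=-3 y_5=-2
S(8) = -2237/624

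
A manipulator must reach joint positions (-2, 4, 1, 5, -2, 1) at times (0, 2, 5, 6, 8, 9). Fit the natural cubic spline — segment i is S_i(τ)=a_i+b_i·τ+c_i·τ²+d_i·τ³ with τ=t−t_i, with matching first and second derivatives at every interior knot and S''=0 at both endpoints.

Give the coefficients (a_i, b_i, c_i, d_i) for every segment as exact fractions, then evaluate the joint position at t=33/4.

  seg 0: a=-2 b=2486/553 c=0 d=-827/2212
  seg 1: a=4 b=5/553 c=-2481/1106 d=703/1106
  seg 2: a=1 b=4105/1106 c=1923/553 d=-3527/1106
  seg 3: a=5 b=608/553 c=-6735/1106 d=8383/4424
  seg 4: a=-2 b=-575/1106 c=11679/2212 d=-3893/2212
S(33/4) = -36959/20224

Δ: Δ0=3, Δ1=-1, Δ2=4, Δ3=-7/2, Δ4=3
row 1: diag=10, rhs=-24; c'=3/10, d'=-12/5
row 2: denom=8−3·3/10=71/10; d'=(30−3·-12/5)/(71/10)=372/71
row 3: denom=6−1·10/71=416/71; d'=(-45−1·372/71)/(416/71)=-3567/416
row 4: denom=6−2·71/208=553/104; d'=(39−2·-3567/416)/(553/104)=11679/1106
back: M4=11679/1106
back: M3=-3567/416−71/208·11679/1106=-6735/553
back: M2=372/71−10/71·-6735/553=3846/553
back: M1=-12/5−3/10·3846/553=-2481/553
M: M0=0, M1=-2481/553, M2=3846/553, M3=-6735/553, M4=11679/1106, M5=0
seg 0: a=-2, c=M0/2=0, d=(M1−M0)/(6·2)=-827/2212, b=Δ0−h0·(2M0+M1)/6=2486/553
seg 1: a=4, c=M1/2=-2481/1106, d=(M2−M1)/(6·3)=703/1106, b=Δ1−h1·(2M1+M2)/6=5/553
seg 2: a=1, c=M2/2=1923/553, d=(M3−M2)/(6·1)=-3527/1106, b=Δ2−h2·(2M2+M3)/6=4105/1106
seg 3: a=5, c=M3/2=-6735/1106, d=(M4−M3)/(6·2)=8383/4424, b=Δ3−h3·(2M3+M4)/6=608/553
seg 4: a=-2, c=M4/2=11679/2212, d=(M5−M4)/(6·1)=-3893/2212, b=Δ4−h4·(2M4+M5)/6=-575/1106
t_q=33/4 → seg 4, τ=1/4; S=-2+-575/1106·τ+11679/2212·τ²+-3893/2212·τ³=-36959/20224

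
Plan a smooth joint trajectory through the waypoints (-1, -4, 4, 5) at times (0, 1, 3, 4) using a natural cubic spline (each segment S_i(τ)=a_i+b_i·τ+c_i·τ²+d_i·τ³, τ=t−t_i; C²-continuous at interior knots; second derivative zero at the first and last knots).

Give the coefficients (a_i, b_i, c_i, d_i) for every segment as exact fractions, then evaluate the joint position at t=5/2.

Δ: Δ0=-3, Δ1=4, Δ2=1
row 1: diag=6, rhs=42; c'=1/3, d'=7
row 2: denom=6−2·1/3=16/3; d'=(-18−2·7)/(16/3)=-6
back: M2=-6
back: M1=7−1/3·-6=9
M: M0=0, M1=9, M2=-6, M3=0
seg 0: a=-1, c=M0/2=0, d=(M1−M0)/(6·1)=3/2, b=Δ0−h0·(2M0+M1)/6=-9/2
seg 1: a=-4, c=M1/2=9/2, d=(M2−M1)/(6·2)=-5/4, b=Δ1−h1·(2M1+M2)/6=0
seg 2: a=4, c=M2/2=-3, d=(M3−M2)/(6·1)=1, b=Δ2−h2·(2M2+M3)/6=3
t_q=5/2 → seg 1, τ=3/2; S=-4+0·τ+9/2·τ²+-5/4·τ³=61/32

  seg 0: a=-1 b=-9/2 c=0 d=3/2
  seg 1: a=-4 b=0 c=9/2 d=-5/4
  seg 2: a=4 b=3 c=-3 d=1
S(5/2) = 61/32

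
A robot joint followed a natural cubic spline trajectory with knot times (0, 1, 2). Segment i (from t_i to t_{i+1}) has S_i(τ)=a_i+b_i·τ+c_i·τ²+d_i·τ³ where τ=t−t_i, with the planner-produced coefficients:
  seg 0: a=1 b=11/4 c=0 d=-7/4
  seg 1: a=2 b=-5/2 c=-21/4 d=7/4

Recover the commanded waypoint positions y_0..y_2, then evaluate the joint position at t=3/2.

y_0 = S_0(0) = a_0 = 1
y_1 = S_1(0) = a_1 = 2
y_2 = S_1(1) = -4
t_q=3/2 is in segment 1 (τ=1/2); S_1(τ)=-11/32

y_0=1 y_1=2 y_2=-4
S(3/2) = -11/32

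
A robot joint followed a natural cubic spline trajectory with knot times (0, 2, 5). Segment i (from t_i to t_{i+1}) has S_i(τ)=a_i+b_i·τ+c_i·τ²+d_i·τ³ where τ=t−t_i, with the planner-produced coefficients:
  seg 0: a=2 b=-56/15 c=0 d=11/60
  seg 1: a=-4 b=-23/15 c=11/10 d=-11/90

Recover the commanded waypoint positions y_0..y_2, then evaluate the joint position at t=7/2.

y_0=2 y_1=-4 y_2=-2
S(7/2) = -339/80

y_0 = S_0(0) = a_0 = 2
y_1 = S_1(0) = a_1 = -4
y_2 = S_1(3) = -2
t_q=7/2 is in segment 1 (τ=3/2); S_1(τ)=-339/80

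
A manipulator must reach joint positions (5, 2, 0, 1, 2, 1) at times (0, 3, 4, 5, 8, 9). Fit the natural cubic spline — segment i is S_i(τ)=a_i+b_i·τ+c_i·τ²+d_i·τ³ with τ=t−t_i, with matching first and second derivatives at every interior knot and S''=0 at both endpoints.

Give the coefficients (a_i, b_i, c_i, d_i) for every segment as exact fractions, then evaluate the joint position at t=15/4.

  seg 0: a=5 b=-506/1641 c=0 d=-1135/14769
  seg 1: a=2 b=-3911/1641 c=-1135/1641 d=588/547
  seg 2: a=0 b=-889/1641 c=4157/1641 d=-1627/1641
  seg 3: a=1 b=848/547 c=-724/1641 d=175/14769
  seg 4: a=2 b=-425/547 c=-183/547 d=61/547
S(15/4) = 303/1094

Δ: Δ0=-1, Δ1=-2, Δ2=1, Δ3=1/3, Δ4=-1
row 1: diag=8, rhs=-6; c'=1/8, d'=-3/4
row 2: denom=4−1·1/8=31/8; d'=(18−1·-3/4)/(31/8)=150/31
row 3: denom=8−1·8/31=240/31; d'=(-4−1·150/31)/(240/31)=-137/120
row 4: denom=8−3·31/80=547/80; d'=(-8−3·-137/120)/(547/80)=-366/547
back: M4=-366/547
back: M3=-137/120−31/80·-366/547=-1448/1641
back: M2=150/31−8/31·-1448/1641=8314/1641
back: M1=-3/4−1/8·8314/1641=-2270/1641
M: M0=0, M1=-2270/1641, M2=8314/1641, M3=-1448/1641, M4=-366/547, M5=0
seg 0: a=5, c=M0/2=0, d=(M1−M0)/(6·3)=-1135/14769, b=Δ0−h0·(2M0+M1)/6=-506/1641
seg 1: a=2, c=M1/2=-1135/1641, d=(M2−M1)/(6·1)=588/547, b=Δ1−h1·(2M1+M2)/6=-3911/1641
seg 2: a=0, c=M2/2=4157/1641, d=(M3−M2)/(6·1)=-1627/1641, b=Δ2−h2·(2M2+M3)/6=-889/1641
seg 3: a=1, c=M3/2=-724/1641, d=(M4−M3)/(6·3)=175/14769, b=Δ3−h3·(2M3+M4)/6=848/547
seg 4: a=2, c=M4/2=-183/547, d=(M5−M4)/(6·1)=61/547, b=Δ4−h4·(2M4+M5)/6=-425/547
t_q=15/4 → seg 1, τ=3/4; S=2+-3911/1641·τ+-1135/1641·τ²+588/547·τ³=303/1094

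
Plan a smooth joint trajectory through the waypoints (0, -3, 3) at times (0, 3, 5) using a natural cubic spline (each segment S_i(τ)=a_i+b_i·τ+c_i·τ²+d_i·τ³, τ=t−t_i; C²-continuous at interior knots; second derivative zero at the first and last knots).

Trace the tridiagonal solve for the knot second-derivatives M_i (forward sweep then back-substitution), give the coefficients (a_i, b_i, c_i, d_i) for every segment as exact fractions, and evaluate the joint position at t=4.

Δ: Δ0=-1, Δ1=3
row 1: diag=10, rhs=24; c'=1/5, d'=12/5
back: M1=12/5
M: M0=0, M1=12/5, M2=0
seg 0: a=0, c=M0/2=0, d=(M1−M0)/(6·3)=2/15, b=Δ0−h0·(2M0+M1)/6=-11/5
seg 1: a=-3, c=M1/2=6/5, d=(M2−M1)/(6·2)=-1/5, b=Δ1−h1·(2M1+M2)/6=7/5
t_q=4 → seg 1, τ=1; S=-3+7/5·τ+6/5·τ²+-1/5·τ³=-3/5

  seg 0: a=0 b=-11/5 c=0 d=2/15
  seg 1: a=-3 b=7/5 c=6/5 d=-1/5
S(4) = -3/5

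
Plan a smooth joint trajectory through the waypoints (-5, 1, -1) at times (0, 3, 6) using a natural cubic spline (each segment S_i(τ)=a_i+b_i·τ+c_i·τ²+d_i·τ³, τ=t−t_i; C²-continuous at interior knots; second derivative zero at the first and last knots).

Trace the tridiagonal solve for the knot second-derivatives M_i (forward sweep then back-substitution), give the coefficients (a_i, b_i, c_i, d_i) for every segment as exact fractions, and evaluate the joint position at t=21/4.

Δ: Δ0=2, Δ1=-2/3
row 1: diag=12, rhs=-16; c'=1/4, d'=-4/3
back: M1=-4/3
M: M0=0, M1=-4/3, M2=0
seg 0: a=-5, c=M0/2=0, d=(M1−M0)/(6·3)=-2/27, b=Δ0−h0·(2M0+M1)/6=8/3
seg 1: a=1, c=M1/2=-2/3, d=(M2−M1)/(6·3)=2/27, b=Δ1−h1·(2M1+M2)/6=2/3
t_q=21/4 → seg 1, τ=9/4; S=1+2/3·τ+-2/3·τ²+2/27·τ³=-1/32

  seg 0: a=-5 b=8/3 c=0 d=-2/27
  seg 1: a=1 b=2/3 c=-2/3 d=2/27
S(21/4) = -1/32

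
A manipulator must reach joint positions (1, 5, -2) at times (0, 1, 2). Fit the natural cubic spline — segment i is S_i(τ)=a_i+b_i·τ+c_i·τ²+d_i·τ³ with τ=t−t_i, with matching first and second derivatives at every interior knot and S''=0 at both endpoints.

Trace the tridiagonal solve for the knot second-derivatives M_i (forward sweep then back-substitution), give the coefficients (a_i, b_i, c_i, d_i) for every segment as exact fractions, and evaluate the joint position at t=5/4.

Δ: Δ0=4, Δ1=-7
row 1: diag=4, rhs=-66; c'=1/4, d'=-33/2
back: M1=-33/2
M: M0=0, M1=-33/2, M2=0
seg 0: a=1, c=M0/2=0, d=(M1−M0)/(6·1)=-11/4, b=Δ0−h0·(2M0+M1)/6=27/4
seg 1: a=5, c=M1/2=-33/4, d=(M2−M1)/(6·1)=11/4, b=Δ1−h1·(2M1+M2)/6=-3/2
t_q=5/4 → seg 1, τ=1/4; S=5+-3/2·τ+-33/4·τ²+11/4·τ³=1063/256

  seg 0: a=1 b=27/4 c=0 d=-11/4
  seg 1: a=5 b=-3/2 c=-33/4 d=11/4
S(5/4) = 1063/256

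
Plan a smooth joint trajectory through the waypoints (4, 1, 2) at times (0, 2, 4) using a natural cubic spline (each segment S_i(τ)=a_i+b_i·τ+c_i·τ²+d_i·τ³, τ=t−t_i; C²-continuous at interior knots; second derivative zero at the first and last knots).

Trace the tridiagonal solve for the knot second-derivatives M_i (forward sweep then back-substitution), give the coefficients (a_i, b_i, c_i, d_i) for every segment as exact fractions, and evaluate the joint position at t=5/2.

Δ: Δ0=-3/2, Δ1=1/2
row 1: diag=8, rhs=12; c'=1/4, d'=3/2
back: M1=3/2
M: M0=0, M1=3/2, M2=0
seg 0: a=4, c=M0/2=0, d=(M1−M0)/(6·2)=1/8, b=Δ0−h0·(2M0+M1)/6=-2
seg 1: a=1, c=M1/2=3/4, d=(M2−M1)/(6·2)=-1/8, b=Δ1−h1·(2M1+M2)/6=-1/2
t_q=5/2 → seg 1, τ=1/2; S=1+-1/2·τ+3/4·τ²+-1/8·τ³=59/64

  seg 0: a=4 b=-2 c=0 d=1/8
  seg 1: a=1 b=-1/2 c=3/4 d=-1/8
S(5/2) = 59/64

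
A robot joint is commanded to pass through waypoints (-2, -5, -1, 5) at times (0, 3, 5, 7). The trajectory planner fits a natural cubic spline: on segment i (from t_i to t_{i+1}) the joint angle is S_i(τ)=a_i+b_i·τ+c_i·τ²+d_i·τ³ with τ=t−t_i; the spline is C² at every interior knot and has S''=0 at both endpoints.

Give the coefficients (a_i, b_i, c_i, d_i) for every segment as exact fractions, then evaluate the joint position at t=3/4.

  seg 0: a=-2 b=-71/38 c=0 d=11/114
  seg 1: a=-5 b=14/19 c=33/38 d=-9/76
  seg 2: a=-1 b=53/19 c=3/19 d=-1/38
S(3/4) = -8173/2432

Δ: Δ0=-1, Δ1=2, Δ2=3
row 1: diag=10, rhs=18; c'=1/5, d'=9/5
row 2: denom=8−2·1/5=38/5; d'=(6−2·9/5)/(38/5)=6/19
back: M2=6/19
back: M1=9/5−1/5·6/19=33/19
M: M0=0, M1=33/19, M2=6/19, M3=0
seg 0: a=-2, c=M0/2=0, d=(M1−M0)/(6·3)=11/114, b=Δ0−h0·(2M0+M1)/6=-71/38
seg 1: a=-5, c=M1/2=33/38, d=(M2−M1)/(6·2)=-9/76, b=Δ1−h1·(2M1+M2)/6=14/19
seg 2: a=-1, c=M2/2=3/19, d=(M3−M2)/(6·2)=-1/38, b=Δ2−h2·(2M2+M3)/6=53/19
t_q=3/4 → seg 0, τ=3/4; S=-2+-71/38·τ+0·τ²+11/114·τ³=-8173/2432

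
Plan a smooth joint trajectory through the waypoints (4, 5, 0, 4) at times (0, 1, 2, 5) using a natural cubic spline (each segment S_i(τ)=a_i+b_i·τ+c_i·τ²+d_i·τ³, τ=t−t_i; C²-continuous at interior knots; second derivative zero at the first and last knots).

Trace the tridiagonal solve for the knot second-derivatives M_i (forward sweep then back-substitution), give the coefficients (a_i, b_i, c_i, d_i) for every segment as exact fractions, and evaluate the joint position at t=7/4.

  seg 0: a=4 b=256/93 c=0 d=-163/93
  seg 1: a=5 b=-233/93 c=-163/31 d=257/93
  seg 2: a=0 b=-440/93 c=94/31 d=-94/279
S(7/4) = 2637/1984

Δ: Δ0=1, Δ1=-5, Δ2=4/3
row 1: diag=4, rhs=-36; c'=1/4, d'=-9
row 2: denom=8−1·1/4=31/4; d'=(38−1·-9)/(31/4)=188/31
back: M2=188/31
back: M1=-9−1/4·188/31=-326/31
M: M0=0, M1=-326/31, M2=188/31, M3=0
seg 0: a=4, c=M0/2=0, d=(M1−M0)/(6·1)=-163/93, b=Δ0−h0·(2M0+M1)/6=256/93
seg 1: a=5, c=M1/2=-163/31, d=(M2−M1)/(6·1)=257/93, b=Δ1−h1·(2M1+M2)/6=-233/93
seg 2: a=0, c=M2/2=94/31, d=(M3−M2)/(6·3)=-94/279, b=Δ2−h2·(2M2+M3)/6=-440/93
t_q=7/4 → seg 1, τ=3/4; S=5+-233/93·τ+-163/31·τ²+257/93·τ³=2637/1984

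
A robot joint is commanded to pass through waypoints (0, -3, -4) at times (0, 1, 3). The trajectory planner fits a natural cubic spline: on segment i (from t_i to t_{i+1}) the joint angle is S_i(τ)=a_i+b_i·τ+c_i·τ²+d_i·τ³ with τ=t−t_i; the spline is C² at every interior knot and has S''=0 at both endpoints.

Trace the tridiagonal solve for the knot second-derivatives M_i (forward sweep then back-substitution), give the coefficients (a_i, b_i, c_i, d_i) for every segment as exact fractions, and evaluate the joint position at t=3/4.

  seg 0: a=0 b=-41/12 c=0 d=5/12
  seg 1: a=-3 b=-13/6 c=5/4 d=-5/24
S(3/4) = -611/256

Δ: Δ0=-3, Δ1=-1/2
row 1: diag=6, rhs=15; c'=1/3, d'=5/2
back: M1=5/2
M: M0=0, M1=5/2, M2=0
seg 0: a=0, c=M0/2=0, d=(M1−M0)/(6·1)=5/12, b=Δ0−h0·(2M0+M1)/6=-41/12
seg 1: a=-3, c=M1/2=5/4, d=(M2−M1)/(6·2)=-5/24, b=Δ1−h1·(2M1+M2)/6=-13/6
t_q=3/4 → seg 0, τ=3/4; S=0+-41/12·τ+0·τ²+5/12·τ³=-611/256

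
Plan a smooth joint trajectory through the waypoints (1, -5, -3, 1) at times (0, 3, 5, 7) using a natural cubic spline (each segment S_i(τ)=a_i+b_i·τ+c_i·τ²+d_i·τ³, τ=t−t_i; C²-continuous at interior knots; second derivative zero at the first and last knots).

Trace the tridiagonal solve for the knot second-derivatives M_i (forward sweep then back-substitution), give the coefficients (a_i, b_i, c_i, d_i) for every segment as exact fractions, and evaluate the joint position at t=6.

Δ: Δ0=-2, Δ1=1, Δ2=2
row 1: diag=10, rhs=18; c'=1/5, d'=9/5
row 2: denom=8−2·1/5=38/5; d'=(6−2·9/5)/(38/5)=6/19
back: M2=6/19
back: M1=9/5−1/5·6/19=33/19
M: M0=0, M1=33/19, M2=6/19, M3=0
seg 0: a=1, c=M0/2=0, d=(M1−M0)/(6·3)=11/114, b=Δ0−h0·(2M0+M1)/6=-109/38
seg 1: a=-5, c=M1/2=33/38, d=(M2−M1)/(6·2)=-9/76, b=Δ1−h1·(2M1+M2)/6=-5/19
seg 2: a=-3, c=M2/2=3/19, d=(M3−M2)/(6·2)=-1/38, b=Δ2−h2·(2M2+M3)/6=34/19
t_q=6 → seg 2, τ=1; S=-3+34/19·τ+3/19·τ²+-1/38·τ³=-41/38

  seg 0: a=1 b=-109/38 c=0 d=11/114
  seg 1: a=-5 b=-5/19 c=33/38 d=-9/76
  seg 2: a=-3 b=34/19 c=3/19 d=-1/38
S(6) = -41/38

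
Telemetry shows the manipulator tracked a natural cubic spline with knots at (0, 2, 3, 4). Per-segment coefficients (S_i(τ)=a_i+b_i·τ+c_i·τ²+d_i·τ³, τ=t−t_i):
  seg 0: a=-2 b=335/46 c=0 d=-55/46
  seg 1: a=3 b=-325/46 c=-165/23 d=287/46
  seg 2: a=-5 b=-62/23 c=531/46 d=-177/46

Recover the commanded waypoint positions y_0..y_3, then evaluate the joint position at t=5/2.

y_0=-2 y_1=3 y_2=-5 y_3=0
S(5/2) = -569/368

y_0 = S_0(0) = a_0 = -2
y_1 = S_1(0) = a_1 = 3
y_2 = S_2(0) = a_2 = -5
y_3 = S_2(1) = 0
t_q=5/2 is in segment 1 (τ=1/2); S_1(τ)=-569/368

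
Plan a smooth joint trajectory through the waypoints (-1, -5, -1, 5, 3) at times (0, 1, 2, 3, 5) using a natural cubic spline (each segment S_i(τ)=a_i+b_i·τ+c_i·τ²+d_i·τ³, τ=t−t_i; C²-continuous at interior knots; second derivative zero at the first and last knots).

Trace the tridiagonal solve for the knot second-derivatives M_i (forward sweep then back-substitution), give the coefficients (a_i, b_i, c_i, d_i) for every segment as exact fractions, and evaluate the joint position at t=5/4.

Δ: Δ0=-4, Δ1=4, Δ2=6, Δ3=-1
row 1: diag=4, rhs=48; c'=1/4, d'=12
row 2: denom=4−1·1/4=15/4; d'=(12−1·12)/(15/4)=0
row 3: denom=6−1·4/15=86/15; d'=(-42−1·0)/(86/15)=-315/43
back: M3=-315/43
back: M2=0−4/15·-315/43=84/43
back: M1=12−1/4·84/43=495/43
M: M0=0, M1=495/43, M2=84/43, M3=-315/43, M4=0
seg 0: a=-1, c=M0/2=0, d=(M1−M0)/(6·1)=165/86, b=Δ0−h0·(2M0+M1)/6=-509/86
seg 1: a=-5, c=M1/2=495/86, d=(M2−M1)/(6·1)=-137/86, b=Δ1−h1·(2M1+M2)/6=-7/43
seg 2: a=-1, c=M2/2=42/43, d=(M3−M2)/(6·1)=-133/86, b=Δ2−h2·(2M2+M3)/6=565/86
seg 3: a=5, c=M3/2=-315/86, d=(M4−M3)/(6·2)=105/172, b=Δ3−h3·(2M3+M4)/6=167/43
t_q=5/4 → seg 1, τ=1/4; S=-5+-7/43·τ+495/86·τ²+-137/86·τ³=-25901/5504

  seg 0: a=-1 b=-509/86 c=0 d=165/86
  seg 1: a=-5 b=-7/43 c=495/86 d=-137/86
  seg 2: a=-1 b=565/86 c=42/43 d=-133/86
  seg 3: a=5 b=167/43 c=-315/86 d=105/172
S(5/4) = -25901/5504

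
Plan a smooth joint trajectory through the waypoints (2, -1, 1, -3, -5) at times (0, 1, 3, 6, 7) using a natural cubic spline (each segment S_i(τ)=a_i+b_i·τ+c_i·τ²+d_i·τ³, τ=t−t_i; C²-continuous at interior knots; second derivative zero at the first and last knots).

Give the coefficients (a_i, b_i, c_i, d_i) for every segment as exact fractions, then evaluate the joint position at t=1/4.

Δ: Δ0=-3, Δ1=1, Δ2=-4/3, Δ3=-2
row 1: diag=6, rhs=24; c'=1/3, d'=4
row 2: denom=10−2·1/3=28/3; d'=(-14−2·4)/(28/3)=-33/14
row 3: denom=8−3·9/28=197/28; d'=(-4−3·-33/14)/(197/28)=86/197
back: M3=86/197
back: M2=-33/14−9/28·86/197=-492/197
back: M1=4−1/3·-492/197=952/197
M: M0=0, M1=952/197, M2=-492/197, M3=86/197, M4=0
seg 0: a=2, c=M0/2=0, d=(M1−M0)/(6·1)=476/591, b=Δ0−h0·(2M0+M1)/6=-2249/591
seg 1: a=-1, c=M1/2=476/197, d=(M2−M1)/(6·2)=-361/591, b=Δ1−h1·(2M1+M2)/6=-821/591
seg 2: a=1, c=M2/2=-246/197, d=(M3−M2)/(6·3)=289/1773, b=Δ2−h2·(2M2+M3)/6=559/591
seg 3: a=-3, c=M3/2=43/197, d=(M4−M3)/(6·1)=-43/591, b=Δ3−h3·(2M3+M4)/6=-1268/591
t_q=1/4 → seg 0, τ=1/4; S=2+-2249/591·τ+0·τ²+476/591·τ³=3345/3152

  seg 0: a=2 b=-2249/591 c=0 d=476/591
  seg 1: a=-1 b=-821/591 c=476/197 d=-361/591
  seg 2: a=1 b=559/591 c=-246/197 d=289/1773
  seg 3: a=-3 b=-1268/591 c=43/197 d=-43/591
S(1/4) = 3345/3152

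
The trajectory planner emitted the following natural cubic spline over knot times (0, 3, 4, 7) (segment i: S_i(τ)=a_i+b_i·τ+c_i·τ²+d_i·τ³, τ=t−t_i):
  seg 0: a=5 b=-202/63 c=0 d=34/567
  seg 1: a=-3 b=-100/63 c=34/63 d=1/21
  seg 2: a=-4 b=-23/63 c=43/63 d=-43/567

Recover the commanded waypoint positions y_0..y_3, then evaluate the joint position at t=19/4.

y_0 = S_0(0) = a_0 = 5
y_1 = S_1(0) = a_1 = -3
y_2 = S_2(0) = a_2 = -4
y_3 = S_2(3) = -1
t_q=19/4 is in segment 2 (τ=3/4); S_2(τ)=-251/64

y_0=5 y_1=-3 y_2=-4 y_3=-1
S(19/4) = -251/64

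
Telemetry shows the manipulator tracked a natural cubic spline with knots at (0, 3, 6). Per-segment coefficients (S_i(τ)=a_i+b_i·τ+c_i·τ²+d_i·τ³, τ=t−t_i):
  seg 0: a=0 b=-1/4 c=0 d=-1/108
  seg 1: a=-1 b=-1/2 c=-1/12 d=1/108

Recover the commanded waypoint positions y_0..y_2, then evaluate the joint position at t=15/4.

y_0 = S_0(0) = a_0 = 0
y_1 = S_1(0) = a_1 = -1
y_2 = S_1(3) = -3
t_q=15/4 is in segment 1 (τ=3/4); S_1(τ)=-363/256

y_0=0 y_1=-1 y_2=-3
S(15/4) = -363/256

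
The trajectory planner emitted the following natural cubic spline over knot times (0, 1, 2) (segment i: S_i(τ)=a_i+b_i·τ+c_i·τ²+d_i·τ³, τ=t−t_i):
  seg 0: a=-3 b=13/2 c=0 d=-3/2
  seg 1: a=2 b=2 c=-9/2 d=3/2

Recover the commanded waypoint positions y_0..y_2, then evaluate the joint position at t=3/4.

y_0 = S_0(0) = a_0 = -3
y_1 = S_1(0) = a_1 = 2
y_2 = S_1(1) = 1
t_q=3/4 is in segment 0 (τ=3/4); S_0(τ)=159/128

y_0=-3 y_1=2 y_2=1
S(3/4) = 159/128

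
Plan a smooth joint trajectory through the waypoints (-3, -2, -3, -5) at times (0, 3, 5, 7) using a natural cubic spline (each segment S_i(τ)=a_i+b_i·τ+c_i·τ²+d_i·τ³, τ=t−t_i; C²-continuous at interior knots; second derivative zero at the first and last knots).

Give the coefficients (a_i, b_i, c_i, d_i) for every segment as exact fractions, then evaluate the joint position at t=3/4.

  seg 0: a=-3 b=127/228 c=0 d=-17/684
  seg 1: a=-2 b=-13/114 c=-17/76 d=7/456
  seg 2: a=-3 b=-47/57 c=-5/38 d=5/228
S(3/4) = -12611/4864

Δ: Δ0=1/3, Δ1=-1/2, Δ2=-1
row 1: diag=10, rhs=-5; c'=1/5, d'=-1/2
row 2: denom=8−2·1/5=38/5; d'=(-3−2·-1/2)/(38/5)=-5/19
back: M2=-5/19
back: M1=-1/2−1/5·-5/19=-17/38
M: M0=0, M1=-17/38, M2=-5/19, M3=0
seg 0: a=-3, c=M0/2=0, d=(M1−M0)/(6·3)=-17/684, b=Δ0−h0·(2M0+M1)/6=127/228
seg 1: a=-2, c=M1/2=-17/76, d=(M2−M1)/(6·2)=7/456, b=Δ1−h1·(2M1+M2)/6=-13/114
seg 2: a=-3, c=M2/2=-5/38, d=(M3−M2)/(6·2)=5/228, b=Δ2−h2·(2M2+M3)/6=-47/57
t_q=3/4 → seg 0, τ=3/4; S=-3+127/228·τ+0·τ²+-17/684·τ³=-12611/4864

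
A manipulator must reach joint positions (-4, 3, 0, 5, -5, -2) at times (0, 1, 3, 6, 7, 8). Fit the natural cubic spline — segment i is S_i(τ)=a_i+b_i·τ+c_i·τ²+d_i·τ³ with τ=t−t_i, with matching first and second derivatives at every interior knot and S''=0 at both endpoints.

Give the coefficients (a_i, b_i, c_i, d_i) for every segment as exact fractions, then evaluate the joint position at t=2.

Δ: Δ0=7, Δ1=-3/2, Δ2=5/3, Δ3=-10, Δ4=3
row 1: diag=6, rhs=-51; c'=1/3, d'=-17/2
row 2: denom=10−2·1/3=28/3; d'=(19−2·-17/2)/(28/3)=27/7
row 3: denom=8−3·9/28=197/28; d'=(-70−3·27/7)/(197/28)=-2284/197
row 4: denom=4−1·28/197=760/197; d'=(78−1·-2284/197)/(760/197)=1765/76
back: M4=1765/76
back: M3=-2284/197−28/197·1765/76=-283/19
back: M2=27/7−9/28·-283/19=657/76
back: M1=-17/2−1/3·657/76=-865/76
M: M0=0, M1=-865/76, M2=657/76, M3=-283/19, M4=1765/76, M5=0
seg 0: a=-4, c=M0/2=0, d=(M1−M0)/(6·1)=-865/456, b=Δ0−h0·(2M0+M1)/6=4057/456
seg 1: a=3, c=M1/2=-865/152, d=(M2−M1)/(6·2)=761/456, b=Δ1−h1·(2M1+M2)/6=731/228
seg 2: a=0, c=M2/2=657/152, d=(M3−M2)/(6·3)=-1789/1368, b=Δ2−h2·(2M2+M3)/6=107/228
seg 3: a=5, c=M3/2=-283/38, d=(M4−M3)/(6·1)=2897/456, b=Δ3−h3·(2M3+M4)/6=-4061/456
seg 4: a=-5, c=M4/2=1765/152, d=(M5−M4)/(6·1)=-1765/456, b=Δ4−h4·(2M4+M5)/6=-1081/228
t_q=2 → seg 1, τ=1; S=3+731/228·τ+-865/152·τ²+761/456·τ³=83/38

  seg 0: a=-4 b=4057/456 c=0 d=-865/456
  seg 1: a=3 b=731/228 c=-865/152 d=761/456
  seg 2: a=0 b=107/228 c=657/152 d=-1789/1368
  seg 3: a=5 b=-4061/456 c=-283/38 d=2897/456
  seg 4: a=-5 b=-1081/228 c=1765/152 d=-1765/456
S(2) = 83/38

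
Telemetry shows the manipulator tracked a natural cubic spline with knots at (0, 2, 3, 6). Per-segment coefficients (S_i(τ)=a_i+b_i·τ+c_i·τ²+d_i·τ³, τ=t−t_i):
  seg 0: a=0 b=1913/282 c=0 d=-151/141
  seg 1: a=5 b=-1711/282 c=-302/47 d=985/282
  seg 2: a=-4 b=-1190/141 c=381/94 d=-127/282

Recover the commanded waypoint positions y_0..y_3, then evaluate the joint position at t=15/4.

y_0=0 y_1=5 y_2=-4 y_3=-5
S(15/4) = -49571/6016

y_0 = S_0(0) = a_0 = 0
y_1 = S_1(0) = a_1 = 5
y_2 = S_2(0) = a_2 = -4
y_3 = S_2(3) = -5
t_q=15/4 is in segment 2 (τ=3/4); S_2(τ)=-49571/6016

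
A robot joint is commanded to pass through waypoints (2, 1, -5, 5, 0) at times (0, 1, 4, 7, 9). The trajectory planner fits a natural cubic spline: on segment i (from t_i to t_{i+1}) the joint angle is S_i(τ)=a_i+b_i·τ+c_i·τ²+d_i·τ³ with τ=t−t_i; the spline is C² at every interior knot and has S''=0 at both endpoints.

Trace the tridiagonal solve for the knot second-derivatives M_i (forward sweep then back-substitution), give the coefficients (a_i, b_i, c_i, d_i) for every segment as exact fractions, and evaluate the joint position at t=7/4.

  seg 0: a=2 b=-949/1596 c=0 d=-647/1596
  seg 1: a=1 b=-1445/798 c=-647/532 d=5521/14364
  seg 2: a=-5 b=2027/1596 c=895/399 d=-7447/14364
  seg 3: a=5 b=583/798 c=-1289/532 d=1289/3192
S(7/4) = -1577/1792

Δ: Δ0=-1, Δ1=-2, Δ2=10/3, Δ3=-5/2
row 1: diag=8, rhs=-6; c'=3/8, d'=-3/4
row 2: denom=12−3·3/8=87/8; d'=(32−3·-3/4)/(87/8)=274/87
row 3: denom=10−3·8/29=266/29; d'=(-35−3·274/87)/(266/29)=-1289/266
back: M3=-1289/266
back: M2=274/87−8/29·-1289/266=1790/399
back: M1=-3/4−3/8·1790/399=-647/266
M: M0=0, M1=-647/266, M2=1790/399, M3=-1289/266, M4=0
seg 0: a=2, c=M0/2=0, d=(M1−M0)/(6·1)=-647/1596, b=Δ0−h0·(2M0+M1)/6=-949/1596
seg 1: a=1, c=M1/2=-647/532, d=(M2−M1)/(6·3)=5521/14364, b=Δ1−h1·(2M1+M2)/6=-1445/798
seg 2: a=-5, c=M2/2=895/399, d=(M3−M2)/(6·3)=-7447/14364, b=Δ2−h2·(2M2+M3)/6=2027/1596
seg 3: a=5, c=M3/2=-1289/532, d=(M4−M3)/(6·2)=1289/3192, b=Δ3−h3·(2M3+M4)/6=583/798
t_q=7/4 → seg 1, τ=3/4; S=1+-1445/798·τ+-647/532·τ²+5521/14364·τ³=-1577/1792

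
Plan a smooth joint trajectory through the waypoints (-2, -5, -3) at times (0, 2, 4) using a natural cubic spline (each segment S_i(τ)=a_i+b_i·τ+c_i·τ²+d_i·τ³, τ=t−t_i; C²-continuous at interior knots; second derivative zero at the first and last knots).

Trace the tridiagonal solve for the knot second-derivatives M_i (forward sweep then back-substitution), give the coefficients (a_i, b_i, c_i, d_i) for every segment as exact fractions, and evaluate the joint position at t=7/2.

Δ: Δ0=-3/2, Δ1=1
row 1: diag=8, rhs=15; c'=1/4, d'=15/8
back: M1=15/8
M: M0=0, M1=15/8, M2=0
seg 0: a=-2, c=M0/2=0, d=(M1−M0)/(6·2)=5/32, b=Δ0−h0·(2M0+M1)/6=-17/8
seg 1: a=-5, c=M1/2=15/16, d=(M2−M1)/(6·2)=-5/32, b=Δ1−h1·(2M1+M2)/6=-1/4
t_q=7/2 → seg 1, τ=3/2; S=-5+-1/4·τ+15/16·τ²+-5/32·τ³=-971/256

  seg 0: a=-2 b=-17/8 c=0 d=5/32
  seg 1: a=-5 b=-1/4 c=15/16 d=-5/32
S(7/2) = -971/256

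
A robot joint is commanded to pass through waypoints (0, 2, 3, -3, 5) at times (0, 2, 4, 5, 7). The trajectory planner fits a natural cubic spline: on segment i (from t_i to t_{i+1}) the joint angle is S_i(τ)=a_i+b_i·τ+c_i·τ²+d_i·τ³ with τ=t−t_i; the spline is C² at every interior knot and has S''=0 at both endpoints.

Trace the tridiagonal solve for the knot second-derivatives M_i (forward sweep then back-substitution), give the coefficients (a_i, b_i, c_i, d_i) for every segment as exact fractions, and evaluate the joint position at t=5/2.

Δ: Δ0=1, Δ1=1/2, Δ2=-6, Δ3=4
row 1: diag=8, rhs=-3; c'=1/4, d'=-3/8
row 2: denom=6−2·1/4=11/2; d'=(-39−2·-3/8)/(11/2)=-153/22
row 3: denom=6−1·2/11=64/11; d'=(60−1·-153/22)/(64/11)=1473/128
back: M3=1473/128
back: M2=-153/22−2/11·1473/128=-579/64
back: M1=-3/8−1/4·-579/64=483/256
M: M0=0, M1=483/256, M2=-579/64, M3=1473/128, M4=0
seg 0: a=0, c=M0/2=0, d=(M1−M0)/(6·2)=161/1024, b=Δ0−h0·(2M0+M1)/6=95/256
seg 1: a=2, c=M1/2=483/512, d=(M2−M1)/(6·2)=-933/1024, b=Δ1−h1·(2M1+M2)/6=289/128
seg 2: a=3, c=M2/2=-579/128, d=(M3−M2)/(6·1)=877/256, b=Δ2−h2·(2M2+M3)/6=-1255/256
seg 3: a=-3, c=M3/2=1473/256, d=(M4−M3)/(6·2)=-491/512, b=Δ3−h3·(2M3+M4)/6=-235/64
t_q=5/2 → seg 1, τ=1/2; S=2+289/128·τ+483/512·τ²+-933/1024·τ³=26631/8192

  seg 0: a=0 b=95/256 c=0 d=161/1024
  seg 1: a=2 b=289/128 c=483/512 d=-933/1024
  seg 2: a=3 b=-1255/256 c=-579/128 d=877/256
  seg 3: a=-3 b=-235/64 c=1473/256 d=-491/512
S(5/2) = 26631/8192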